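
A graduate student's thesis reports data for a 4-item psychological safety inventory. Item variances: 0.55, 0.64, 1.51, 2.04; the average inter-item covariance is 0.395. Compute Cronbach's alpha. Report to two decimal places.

Σσᵢ² = 0.55 + 0.64 + 1.51 + 2.04 = 4.74
Sum of the 6 distinct covariances = 6 × 0.395 = 2.370
σ²_T = Σσᵢ² + 2·Σcov = 4.74 + 2 × 2.370 = 9.480
α = (4/3)·(1 − 4.74/9.480) = 0.67

Cronbach's alpha = 0.67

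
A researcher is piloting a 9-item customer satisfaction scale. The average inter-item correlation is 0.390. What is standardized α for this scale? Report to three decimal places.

Standardized α = k·r̄ / (1 + (k−1)·r̄) = 9 × 0.390 / (1 + 8 × 0.390)
  = 3.5100 / 4.1200 = 0.852

standardized α = 0.852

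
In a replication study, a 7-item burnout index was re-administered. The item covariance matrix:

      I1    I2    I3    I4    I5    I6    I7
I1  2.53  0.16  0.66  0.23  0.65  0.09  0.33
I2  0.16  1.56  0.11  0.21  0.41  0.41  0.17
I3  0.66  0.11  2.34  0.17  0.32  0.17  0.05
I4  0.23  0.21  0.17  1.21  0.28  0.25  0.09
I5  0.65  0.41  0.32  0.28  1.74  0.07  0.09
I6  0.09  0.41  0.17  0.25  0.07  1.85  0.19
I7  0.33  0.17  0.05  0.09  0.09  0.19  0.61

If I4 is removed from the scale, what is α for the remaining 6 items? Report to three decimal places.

α = 0.506

Remaining items: I1, I2, I3, I5, I6, I7 (k = 6).
Σσᵢ² = 2.53 + 1.56 + 2.34 + 1.74 + 1.85 + 0.61 = 10.63
total variance = 10.63 + 2 × 3.88 = 18.39
α (item deleted) = (6/5)·(1 − 10.63/18.39) = 0.506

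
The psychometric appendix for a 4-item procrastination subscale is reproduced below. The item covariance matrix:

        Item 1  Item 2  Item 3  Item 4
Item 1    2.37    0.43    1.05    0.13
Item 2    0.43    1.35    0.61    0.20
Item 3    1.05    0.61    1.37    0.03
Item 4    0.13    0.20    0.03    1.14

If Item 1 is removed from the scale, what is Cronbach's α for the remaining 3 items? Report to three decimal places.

Remaining items: Item 2, Item 3, Item 4 (k = 3).
Σσᵢ² = 1.35 + 1.37 + 1.14 = 3.86
total variance = 3.86 + 2 × 0.84 = 5.54
α (item deleted) = (3/2)·(1 − 3.86/5.54) = 0.455

Cronbach's α = 0.455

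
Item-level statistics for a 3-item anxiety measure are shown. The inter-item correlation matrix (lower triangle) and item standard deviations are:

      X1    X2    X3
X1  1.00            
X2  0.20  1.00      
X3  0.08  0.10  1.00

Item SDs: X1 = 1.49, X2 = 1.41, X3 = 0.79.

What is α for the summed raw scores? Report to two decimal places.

Σσ²ᵢ = 1.49² + 1.41² + 0.79² = 4.8323
Covariances σ_ij = r_ij · s_i · s_j:
  σ(X1,X2) = 0.20 × 1.49 × 1.41 = 0.4202
  σ(X1,X3) = 0.08 × 1.49 × 0.79 = 0.0942
  σ(X2,X3) = 0.10 × 1.41 × 0.79 = 0.1114
σ²_T = Σσ²ᵢ + 2·Σσ_ij = 4.8323 + 2 × 0.6258 = 6.0839
α = (3/2)·(1 − 4.8323/6.0839) = 0.31

α = 0.31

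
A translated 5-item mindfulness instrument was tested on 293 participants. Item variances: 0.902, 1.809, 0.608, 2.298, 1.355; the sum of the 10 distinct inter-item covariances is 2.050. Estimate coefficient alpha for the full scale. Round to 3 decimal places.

α = 0.463

Σσ²ᵢ = 0.902 + 1.809 + 0.608 + 2.298 + 1.355 = 6.972
Sum of distinct covariances = 2.050
Var(T) = Σσ²ᵢ + 2·Σcov = 6.972 + 2 × 2.050 = 11.072
α = (5/4)·(1 − 6.972/11.072) = 0.463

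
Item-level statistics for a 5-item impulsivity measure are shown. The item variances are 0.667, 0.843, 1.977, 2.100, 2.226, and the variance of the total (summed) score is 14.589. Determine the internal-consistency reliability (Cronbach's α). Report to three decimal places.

sum of item variances = 0.667 + 0.843 + 1.977 + 2.100 + 2.226 = 7.813
α = (k/(k−1))·(1 − sum of item variances/total variance) = (5/4)·(1 − 7.813/14.589) = 0.581

Cronbach's α = 0.581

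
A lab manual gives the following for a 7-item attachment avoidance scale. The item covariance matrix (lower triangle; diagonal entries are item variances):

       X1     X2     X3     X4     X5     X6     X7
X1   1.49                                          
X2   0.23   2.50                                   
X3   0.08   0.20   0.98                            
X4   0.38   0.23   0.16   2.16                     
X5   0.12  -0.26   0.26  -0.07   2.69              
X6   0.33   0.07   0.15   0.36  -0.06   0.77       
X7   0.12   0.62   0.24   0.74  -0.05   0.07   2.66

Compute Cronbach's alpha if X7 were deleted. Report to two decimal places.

Remaining items: X1, X2, X3, X4, X5, X6 (k = 6).
Σσᵢ² = 1.49 + 2.50 + 0.98 + 2.16 + 2.69 + 0.77 = 10.59
σ²_total = 10.59 + 2 × 2.18 = 14.95
α (item deleted) = (6/5)·(1 − 10.59/14.95) = 0.35

α = 0.35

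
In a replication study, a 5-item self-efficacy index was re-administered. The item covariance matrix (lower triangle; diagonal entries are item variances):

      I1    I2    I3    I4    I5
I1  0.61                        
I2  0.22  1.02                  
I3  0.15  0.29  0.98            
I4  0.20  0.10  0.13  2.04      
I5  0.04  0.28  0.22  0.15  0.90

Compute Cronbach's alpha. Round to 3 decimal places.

ΣVar(i) = 0.61 + 1.02 + 0.98 + 2.04 + 0.90 = 5.55
Sum of off-diagonal covariances = 1.78
Var(T) = 5.55 + 2 × 1.78 = 9.11
α = (k/(k−1))·(1 − ΣVar(i)/Var(T)) = (5/4)·(1 − 5.55/9.11) = 0.488

α = 0.488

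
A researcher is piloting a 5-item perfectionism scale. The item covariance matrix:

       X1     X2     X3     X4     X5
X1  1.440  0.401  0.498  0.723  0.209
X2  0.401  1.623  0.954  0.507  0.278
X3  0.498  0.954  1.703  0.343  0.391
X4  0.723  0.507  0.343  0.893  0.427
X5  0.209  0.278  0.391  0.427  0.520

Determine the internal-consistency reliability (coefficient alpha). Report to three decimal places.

Σσᵢ² = 1.440 + 1.623 + 1.703 + 0.893 + 0.520 = 6.179
Sum of off-diagonal covariances = 4.731
total variance = 6.179 + 2 × 4.731 = 15.641
α = (k/(k−1))·(1 − Σσᵢ²/total variance) = (5/4)·(1 − 6.179/15.641) = 0.756

α = 0.756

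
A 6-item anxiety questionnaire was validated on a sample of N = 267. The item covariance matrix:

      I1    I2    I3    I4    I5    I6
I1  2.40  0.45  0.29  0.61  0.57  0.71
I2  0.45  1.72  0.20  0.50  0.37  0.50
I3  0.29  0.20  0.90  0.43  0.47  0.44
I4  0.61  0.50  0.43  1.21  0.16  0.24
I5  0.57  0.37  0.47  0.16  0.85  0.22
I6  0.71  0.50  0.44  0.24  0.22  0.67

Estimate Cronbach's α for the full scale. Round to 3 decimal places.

Σσᵢ² = 2.40 + 1.72 + 0.90 + 1.21 + 0.85 + 0.67 = 7.75
Σ_{i<j} σ_ij = 6.16
σ²_T = 7.75 + 2 × 6.16 = 20.07
α = (k/(k−1))·(1 − Σσᵢ²/σ²_T) = (6/5)·(1 − 7.75/20.07) = 0.737

α = 0.737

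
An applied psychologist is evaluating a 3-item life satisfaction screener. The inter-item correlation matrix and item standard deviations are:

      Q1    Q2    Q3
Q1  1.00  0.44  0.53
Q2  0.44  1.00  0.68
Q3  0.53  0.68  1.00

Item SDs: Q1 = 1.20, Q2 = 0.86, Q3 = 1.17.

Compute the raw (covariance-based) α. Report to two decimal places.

Σσ²ᵢ = 1.20² + 0.86² + 1.17² = 3.5485
Covariances σ_ij = r_ij · s_i · s_j:
  σ(Q1,Q2) = 0.44 × 1.20 × 0.86 = 0.4541
  σ(Q1,Q3) = 0.53 × 1.20 × 1.17 = 0.7441
  σ(Q2,Q3) = 0.68 × 0.86 × 1.17 = 0.6842
σ²_T = Σσ²ᵢ + 2·Σσ_ij = 3.5485 + 2 × 1.8824 = 7.3133
α = (3/2)·(1 − 3.5485/7.3133) = 0.77

α = 0.77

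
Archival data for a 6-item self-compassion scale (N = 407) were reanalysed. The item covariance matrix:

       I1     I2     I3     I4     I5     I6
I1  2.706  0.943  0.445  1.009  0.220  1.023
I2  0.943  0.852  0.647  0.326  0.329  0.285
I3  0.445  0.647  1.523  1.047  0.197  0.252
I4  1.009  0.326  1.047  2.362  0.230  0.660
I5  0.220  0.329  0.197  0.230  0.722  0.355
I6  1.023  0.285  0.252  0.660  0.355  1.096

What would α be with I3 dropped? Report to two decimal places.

Remaining items: I1, I2, I4, I5, I6 (k = 5).
ΣVar(i) = 2.706 + 0.852 + 2.362 + 0.722 + 1.096 = 7.738
total variance = 7.738 + 2 × 5.380 = 18.498
α (item deleted) = (5/4)·(1 − 7.738/18.498) = 0.73

α = 0.73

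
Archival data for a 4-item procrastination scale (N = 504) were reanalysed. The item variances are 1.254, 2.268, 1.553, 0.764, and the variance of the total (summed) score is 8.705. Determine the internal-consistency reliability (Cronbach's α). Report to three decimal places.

Cronbach's α = 0.439

sum of item variances = 1.254 + 2.268 + 1.553 + 0.764 = 5.839
α = (k/(k−1))·(1 − sum of item variances/σ²_total) = (4/3)·(1 − 5.839/8.705) = 0.439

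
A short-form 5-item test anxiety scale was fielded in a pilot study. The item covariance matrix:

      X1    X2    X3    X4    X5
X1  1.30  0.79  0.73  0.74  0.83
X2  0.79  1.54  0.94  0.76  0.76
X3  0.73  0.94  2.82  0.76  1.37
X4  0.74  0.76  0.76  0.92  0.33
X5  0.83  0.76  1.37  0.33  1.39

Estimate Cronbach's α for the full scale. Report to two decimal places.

α = 0.83

Σσ²ᵢ = 1.30 + 1.54 + 2.82 + 0.92 + 1.39 = 7.97
Sum of off-diagonal covariances = 8.01
σ²_T = 7.97 + 2 × 8.01 = 23.99
α = (k/(k−1))·(1 − Σσ²ᵢ/σ²_T) = (5/4)·(1 − 7.97/23.99) = 0.83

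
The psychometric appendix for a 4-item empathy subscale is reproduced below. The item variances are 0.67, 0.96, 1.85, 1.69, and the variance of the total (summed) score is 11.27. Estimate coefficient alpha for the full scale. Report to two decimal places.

α = 0.72

ΣVar(i) = 0.67 + 0.96 + 1.85 + 1.69 = 5.17
α = (k/(k−1))·(1 − ΣVar(i)/Var(T)) = (4/3)·(1 − 5.17/11.27) = 0.72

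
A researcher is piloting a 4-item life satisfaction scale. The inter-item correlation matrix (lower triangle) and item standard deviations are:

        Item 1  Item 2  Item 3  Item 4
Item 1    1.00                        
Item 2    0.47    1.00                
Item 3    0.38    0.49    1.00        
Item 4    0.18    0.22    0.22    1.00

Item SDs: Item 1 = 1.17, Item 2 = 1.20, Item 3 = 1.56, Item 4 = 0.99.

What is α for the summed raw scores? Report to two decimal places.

α = 0.66

Σσ²ᵢ = 1.17² + 1.20² + 1.56² + 0.99² = 6.2226
Covariances σ_ij = r_ij · s_i · s_j:
  σ(Item 1,Item 2) = 0.47 × 1.17 × 1.20 = 0.6599
  σ(Item 1,Item 3) = 0.38 × 1.17 × 1.56 = 0.6936
  σ(Item 1,Item 4) = 0.18 × 1.17 × 0.99 = 0.2085
  σ(Item 2,Item 3) = 0.49 × 1.20 × 1.56 = 0.9173
  σ(Item 2,Item 4) = 0.22 × 1.20 × 0.99 = 0.2614
  σ(Item 3,Item 4) = 0.22 × 1.56 × 0.99 = 0.3398
σ²_T = Σσ²ᵢ + 2·Σσ_ij = 6.2226 + 2 × 3.0805 = 12.3836
α = (4/3)·(1 − 6.2226/12.3836) = 0.66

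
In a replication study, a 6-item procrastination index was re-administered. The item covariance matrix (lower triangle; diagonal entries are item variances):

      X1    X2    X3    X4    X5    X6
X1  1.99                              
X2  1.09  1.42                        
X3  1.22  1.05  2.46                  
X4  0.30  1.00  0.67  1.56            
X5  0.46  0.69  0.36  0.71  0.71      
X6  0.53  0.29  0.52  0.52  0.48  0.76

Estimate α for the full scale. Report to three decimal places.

α = 0.828

Σσᵢ² = 1.99 + 1.42 + 2.46 + 1.56 + 0.71 + 0.76 = 8.90
Sum of the distinct covariances = 9.89
σ²_T = 8.90 + 2 × 9.89 = 28.68
α = (k/(k−1))·(1 − Σσᵢ²/σ²_T) = (6/5)·(1 − 8.90/28.68) = 0.828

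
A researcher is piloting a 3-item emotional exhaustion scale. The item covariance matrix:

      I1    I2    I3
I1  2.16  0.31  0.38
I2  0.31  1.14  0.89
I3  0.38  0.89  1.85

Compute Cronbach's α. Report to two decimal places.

Cronbach's α = 0.57

sum of item variances = 2.16 + 1.14 + 1.85 = 5.15
Sum of off-diagonal covariances = 1.58
σ²_T = 5.15 + 2 × 1.58 = 8.31
α = (k/(k−1))·(1 − sum of item variances/σ²_T) = (3/2)·(1 − 5.15/8.31) = 0.57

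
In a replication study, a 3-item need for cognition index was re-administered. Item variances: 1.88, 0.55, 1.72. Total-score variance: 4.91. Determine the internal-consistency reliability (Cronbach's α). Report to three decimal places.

Cronbach's α = 0.232

sum of item variances = 1.88 + 0.55 + 1.72 = 4.15
α = (k/(k−1))·(1 − sum of item variances/Var(T)) = (3/2)·(1 − 4.15/4.91) = 0.232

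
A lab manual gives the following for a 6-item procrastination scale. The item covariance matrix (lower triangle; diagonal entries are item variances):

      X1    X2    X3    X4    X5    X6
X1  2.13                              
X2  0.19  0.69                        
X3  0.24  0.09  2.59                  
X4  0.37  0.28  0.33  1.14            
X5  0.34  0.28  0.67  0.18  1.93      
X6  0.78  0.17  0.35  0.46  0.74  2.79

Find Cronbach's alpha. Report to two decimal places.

α = 0.59

Σσ²ᵢ = 2.13 + 0.69 + 2.59 + 1.14 + 1.93 + 2.79 = 11.27
Σ_{i<j} σ_ij = 5.47
Var(T) = 11.27 + 2 × 5.47 = 22.21
α = (k/(k−1))·(1 − Σσ²ᵢ/Var(T)) = (6/5)·(1 − 11.27/22.21) = 0.59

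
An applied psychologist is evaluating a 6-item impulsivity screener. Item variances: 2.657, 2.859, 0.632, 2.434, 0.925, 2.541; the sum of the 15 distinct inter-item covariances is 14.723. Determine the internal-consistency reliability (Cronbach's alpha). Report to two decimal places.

Σσ²ᵢ = 2.657 + 2.859 + 0.632 + 2.434 + 0.925 + 2.541 = 12.048
Sum of distinct covariances = 14.723
σ²_total = Σσ²ᵢ + 2·Σcov = 12.048 + 2 × 14.723 = 41.494
α = (6/5)·(1 − 12.048/41.494) = 0.85

α = 0.85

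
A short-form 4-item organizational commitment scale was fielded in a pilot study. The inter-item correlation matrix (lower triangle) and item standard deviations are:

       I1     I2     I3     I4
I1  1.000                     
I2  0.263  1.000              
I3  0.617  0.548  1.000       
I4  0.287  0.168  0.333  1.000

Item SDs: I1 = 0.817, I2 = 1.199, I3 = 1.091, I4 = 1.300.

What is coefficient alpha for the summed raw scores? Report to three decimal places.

Σσ²ᵢ = 0.817² + 1.199² + 1.091² + 1.300² = 4.9854
Covariances σ_ij = r_ij · s_i · s_j:
  σ(I1,I2) = 0.263 × 0.817 × 1.199 = 0.2576
  σ(I1,I3) = 0.617 × 0.817 × 1.091 = 0.5500
  σ(I1,I4) = 0.287 × 0.817 × 1.300 = 0.3048
  σ(I2,I3) = 0.548 × 1.199 × 1.091 = 0.7168
  σ(I2,I4) = 0.168 × 1.199 × 1.300 = 0.2619
  σ(I3,I4) = 0.333 × 1.091 × 1.300 = 0.4723
σ²_T = Σσ²ᵢ + 2·Σσ_ij = 4.9854 + 2 × 2.5634 = 10.1122
α = (4/3)·(1 − 4.9854/10.1122) = 0.676

coefficient alpha = 0.676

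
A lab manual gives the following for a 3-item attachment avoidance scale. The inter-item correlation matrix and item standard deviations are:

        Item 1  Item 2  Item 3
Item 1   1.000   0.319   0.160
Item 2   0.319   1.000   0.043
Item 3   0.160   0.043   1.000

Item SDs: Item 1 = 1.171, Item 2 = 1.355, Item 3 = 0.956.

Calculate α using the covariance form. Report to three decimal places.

Σσ²ᵢ = 1.171² + 1.355² + 0.956² = 4.1212
Covariances σ_ij = r_ij · s_i · s_j:
  σ(Item 1,Item 2) = 0.319 × 1.171 × 1.355 = 0.5062
  σ(Item 1,Item 3) = 0.160 × 1.171 × 0.956 = 0.1791
  σ(Item 2,Item 3) = 0.043 × 1.355 × 0.956 = 0.0557
σ²_T = Σσ²ᵢ + 2·Σσ_ij = 4.1212 + 2 × 0.7410 = 5.6032
α = (3/2)·(1 − 4.1212/5.6032) = 0.397

α = 0.397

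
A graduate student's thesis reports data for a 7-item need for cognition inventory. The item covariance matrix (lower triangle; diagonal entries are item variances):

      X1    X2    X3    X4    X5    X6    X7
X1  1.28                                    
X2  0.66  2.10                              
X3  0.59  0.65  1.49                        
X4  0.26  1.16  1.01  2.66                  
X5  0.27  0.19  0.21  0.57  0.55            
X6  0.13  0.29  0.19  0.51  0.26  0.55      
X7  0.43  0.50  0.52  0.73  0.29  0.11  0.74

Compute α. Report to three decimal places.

α = 0.782

ΣVar(i) = 1.28 + 2.10 + 1.49 + 2.66 + 0.55 + 0.55 + 0.74 = 9.37
Σ_{i<j} σ_ij = 9.53
total variance = 9.37 + 2 × 9.53 = 28.43
α = (k/(k−1))·(1 − ΣVar(i)/total variance) = (7/6)·(1 − 9.37/28.43) = 0.782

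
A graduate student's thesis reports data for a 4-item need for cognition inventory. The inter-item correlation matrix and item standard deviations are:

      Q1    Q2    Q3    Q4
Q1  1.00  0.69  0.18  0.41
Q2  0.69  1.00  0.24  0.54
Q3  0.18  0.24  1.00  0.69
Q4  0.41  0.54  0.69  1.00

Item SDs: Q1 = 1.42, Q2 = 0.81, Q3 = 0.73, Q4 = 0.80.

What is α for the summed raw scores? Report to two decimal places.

Σσ²ᵢ = 1.42² + 0.81² + 0.73² + 0.80² = 3.8454
Covariances σ_ij = r_ij · s_i · s_j:
  σ(Q1,Q2) = 0.69 × 1.42 × 0.81 = 0.7936
  σ(Q1,Q3) = 0.18 × 1.42 × 0.73 = 0.1866
  σ(Q1,Q4) = 0.41 × 1.42 × 0.80 = 0.4658
  σ(Q2,Q3) = 0.24 × 0.81 × 0.73 = 0.1419
  σ(Q2,Q4) = 0.54 × 0.81 × 0.80 = 0.3499
  σ(Q3,Q4) = 0.69 × 0.73 × 0.80 = 0.4030
σ²_T = Σσ²ᵢ + 2·Σσ_ij = 3.8454 + 2 × 2.3408 = 8.5270
α = (4/3)·(1 − 3.8454/8.5270) = 0.73

α = 0.73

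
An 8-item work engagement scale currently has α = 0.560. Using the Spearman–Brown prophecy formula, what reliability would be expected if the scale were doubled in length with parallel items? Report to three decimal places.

Length factor m = 2
α' = m·α / (1 + (m−1)·α)
   = 2 × 0.560 / (1 + (2 − 1) × 0.560)
   = 1.1200 / 1.5600 = 0.718

predicted reliability = 0.718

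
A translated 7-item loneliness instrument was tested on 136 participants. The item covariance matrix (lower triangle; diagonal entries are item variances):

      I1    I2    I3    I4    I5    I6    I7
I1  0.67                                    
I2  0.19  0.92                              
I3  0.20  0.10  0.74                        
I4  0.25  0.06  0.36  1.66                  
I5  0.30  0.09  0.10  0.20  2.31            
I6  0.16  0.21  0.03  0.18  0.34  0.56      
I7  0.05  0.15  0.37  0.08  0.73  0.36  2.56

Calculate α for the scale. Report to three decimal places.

Σσ²ᵢ = 0.67 + 0.92 + 0.74 + 1.66 + 2.31 + 0.56 + 2.56 = 9.42
Sum of the distinct covariances = 4.51
σ²_T = 9.42 + 2 × 4.51 = 18.44
α = (k/(k−1))·(1 − Σσ²ᵢ/σ²_T) = (7/6)·(1 − 9.42/18.44) = 0.571

α = 0.571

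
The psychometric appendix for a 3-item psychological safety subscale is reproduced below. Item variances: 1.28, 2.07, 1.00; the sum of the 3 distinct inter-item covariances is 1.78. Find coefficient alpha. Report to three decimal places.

α = 0.675

Σσ²ᵢ = 1.28 + 2.07 + 1.00 = 4.35
Sum of distinct covariances = 1.78
σ²_T = Σσ²ᵢ + 2·Σcov = 4.35 + 2 × 1.78 = 7.91
α = (3/2)·(1 − 4.35/7.91) = 0.675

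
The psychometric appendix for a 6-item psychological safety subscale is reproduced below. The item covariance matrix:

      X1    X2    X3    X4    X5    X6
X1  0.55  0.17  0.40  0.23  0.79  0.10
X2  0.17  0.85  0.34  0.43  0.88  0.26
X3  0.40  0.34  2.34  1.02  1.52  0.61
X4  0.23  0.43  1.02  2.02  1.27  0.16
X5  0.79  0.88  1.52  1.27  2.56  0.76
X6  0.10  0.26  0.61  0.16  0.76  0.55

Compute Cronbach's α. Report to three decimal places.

α = 0.802

sum of item variances = 0.55 + 0.85 + 2.34 + 2.02 + 2.56 + 0.55 = 8.87
Sum of the distinct covariances = 8.94
σ²_T = 8.87 + 2 × 8.94 = 26.75
α = (k/(k−1))·(1 − sum of item variances/σ²_T) = (6/5)·(1 − 8.87/26.75) = 0.802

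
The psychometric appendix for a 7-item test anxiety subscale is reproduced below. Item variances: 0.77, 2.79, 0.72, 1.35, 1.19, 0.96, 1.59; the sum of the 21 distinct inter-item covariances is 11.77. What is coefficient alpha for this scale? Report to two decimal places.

ΣVar(i) = 0.77 + 2.79 + 0.72 + 1.35 + 1.19 + 0.96 + 1.59 = 9.37
Sum of distinct covariances = 11.77
Var(T) = ΣVar(i) + 2·Σcov = 9.37 + 2 × 11.77 = 32.91
α = (7/6)·(1 − 9.37/32.91) = 0.83

α = 0.83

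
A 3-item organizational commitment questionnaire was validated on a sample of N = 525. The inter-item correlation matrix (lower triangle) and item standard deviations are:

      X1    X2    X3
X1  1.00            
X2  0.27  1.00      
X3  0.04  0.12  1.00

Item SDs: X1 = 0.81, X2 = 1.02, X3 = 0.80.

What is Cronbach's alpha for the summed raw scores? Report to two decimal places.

α = 0.34

Σσ²ᵢ = 0.81² + 1.02² + 0.80² = 2.3365
Covariances σ_ij = r_ij · s_i · s_j:
  σ(X1,X2) = 0.27 × 0.81 × 1.02 = 0.2231
  σ(X1,X3) = 0.04 × 0.81 × 0.80 = 0.0259
  σ(X2,X3) = 0.12 × 1.02 × 0.80 = 0.0979
σ²_T = Σσ²ᵢ + 2·Σσ_ij = 2.3365 + 2 × 0.3469 = 3.0303
α = (3/2)·(1 − 2.3365/3.0303) = 0.34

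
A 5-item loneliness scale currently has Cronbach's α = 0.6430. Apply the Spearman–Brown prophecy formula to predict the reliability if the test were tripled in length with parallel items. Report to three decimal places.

predicted reliability = 0.844

Length factor m = 3
α' = m·α / (1 + (m−1)·α)
   = 3 × 0.6430 / (1 + (3 − 1) × 0.6430)
   = 1.9290 / 2.2860 = 0.844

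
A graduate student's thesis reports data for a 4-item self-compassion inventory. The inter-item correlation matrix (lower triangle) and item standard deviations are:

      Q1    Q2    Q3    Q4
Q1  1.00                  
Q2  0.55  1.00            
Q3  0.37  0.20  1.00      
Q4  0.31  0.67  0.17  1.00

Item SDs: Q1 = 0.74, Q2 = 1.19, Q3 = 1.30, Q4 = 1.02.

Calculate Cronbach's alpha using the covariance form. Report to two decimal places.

Σσ²ᵢ = 0.74² + 1.19² + 1.30² + 1.02² = 4.6941
Covariances σ_ij = r_ij · s_i · s_j:
  σ(Q1,Q2) = 0.55 × 0.74 × 1.19 = 0.4843
  σ(Q1,Q3) = 0.37 × 0.74 × 1.30 = 0.3559
  σ(Q1,Q4) = 0.31 × 0.74 × 1.02 = 0.2340
  σ(Q2,Q3) = 0.20 × 1.19 × 1.30 = 0.3094
  σ(Q2,Q4) = 0.67 × 1.19 × 1.02 = 0.8132
  σ(Q3,Q4) = 0.17 × 1.30 × 1.02 = 0.2254
σ²_T = Σσ²ᵢ + 2·Σσ_ij = 4.6941 + 2 × 2.4222 = 9.5385
α = (4/3)·(1 − 4.6941/9.5385) = 0.68

Cronbach's alpha = 0.68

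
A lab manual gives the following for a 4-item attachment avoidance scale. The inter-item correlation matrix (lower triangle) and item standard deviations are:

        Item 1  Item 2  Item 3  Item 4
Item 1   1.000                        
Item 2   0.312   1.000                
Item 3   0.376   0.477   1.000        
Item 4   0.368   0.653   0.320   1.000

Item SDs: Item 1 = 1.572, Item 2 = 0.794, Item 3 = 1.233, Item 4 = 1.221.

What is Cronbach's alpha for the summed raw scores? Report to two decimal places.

α = 0.70

Σσ²ᵢ = 1.572² + 0.794² + 1.233² + 1.221² = 6.1128
Covariances σ_ij = r_ij · s_i · s_j:
  σ(Item 1,Item 2) = 0.312 × 1.572 × 0.794 = 0.3894
  σ(Item 1,Item 3) = 0.376 × 1.572 × 1.233 = 0.7288
  σ(Item 1,Item 4) = 0.368 × 1.572 × 1.221 = 0.7063
  σ(Item 2,Item 3) = 0.477 × 0.794 × 1.233 = 0.4670
  σ(Item 2,Item 4) = 0.653 × 0.794 × 1.221 = 0.6331
  σ(Item 3,Item 4) = 0.320 × 1.233 × 1.221 = 0.4818
σ²_T = Σσ²ᵢ + 2·Σσ_ij = 6.1128 + 2 × 3.4064 = 12.9256
α = (4/3)·(1 − 6.1128/12.9256) = 0.70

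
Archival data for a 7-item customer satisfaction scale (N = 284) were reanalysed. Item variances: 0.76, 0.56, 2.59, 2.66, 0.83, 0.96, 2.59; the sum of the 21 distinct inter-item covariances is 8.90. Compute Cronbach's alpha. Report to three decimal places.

Σσᵢ² = 0.76 + 0.56 + 2.59 + 2.66 + 0.83 + 0.96 + 2.59 = 10.95
Sum of distinct covariances = 8.90
σ²_T = Σσᵢ² + 2·Σcov = 10.95 + 2 × 8.90 = 28.75
α = (7/6)·(1 − 10.95/28.75) = 0.722

α = 0.722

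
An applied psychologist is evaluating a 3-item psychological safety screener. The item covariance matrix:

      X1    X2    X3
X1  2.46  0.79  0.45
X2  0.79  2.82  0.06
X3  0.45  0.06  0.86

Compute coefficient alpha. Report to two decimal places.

coefficient alpha = 0.45

ΣVar(i) = 2.46 + 2.82 + 0.86 = 6.14
Sum of off-diagonal covariances = 1.30
σ²_T = 6.14 + 2 × 1.30 = 8.74
α = (k/(k−1))·(1 − ΣVar(i)/σ²_T) = (3/2)·(1 − 6.14/8.74) = 0.45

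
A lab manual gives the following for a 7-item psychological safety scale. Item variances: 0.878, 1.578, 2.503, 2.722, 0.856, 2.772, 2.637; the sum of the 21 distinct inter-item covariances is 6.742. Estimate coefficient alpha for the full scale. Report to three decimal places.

coefficient alpha = 0.574

Σσ²ᵢ = 0.878 + 1.578 + 2.503 + 2.722 + 0.856 + 2.772 + 2.637 = 13.946
Sum of distinct covariances = 6.742
total variance = Σσ²ᵢ + 2·Σcov = 13.946 + 2 × 6.742 = 27.430
α = (7/6)·(1 − 13.946/27.430) = 0.574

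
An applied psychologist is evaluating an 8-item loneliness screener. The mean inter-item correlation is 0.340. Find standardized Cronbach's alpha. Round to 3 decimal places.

α = 0.805

Standardized α = k·r̄ / (1 + (k−1)·r̄) = 8 × 0.340 / (1 + 7 × 0.340)
  = 2.7200 / 3.3800 = 0.805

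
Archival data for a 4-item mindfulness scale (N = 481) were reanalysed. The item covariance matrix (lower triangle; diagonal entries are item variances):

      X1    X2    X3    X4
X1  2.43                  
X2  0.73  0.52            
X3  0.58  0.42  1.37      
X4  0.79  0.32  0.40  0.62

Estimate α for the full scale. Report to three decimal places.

α = 0.757

Σσᵢ² = 2.43 + 0.52 + 1.37 + 0.62 = 4.94
Sum of the distinct covariances = 3.24
Var(T) = 4.94 + 2 × 3.24 = 11.42
α = (k/(k−1))·(1 − Σσᵢ²/Var(T)) = (4/3)·(1 − 4.94/11.42) = 0.757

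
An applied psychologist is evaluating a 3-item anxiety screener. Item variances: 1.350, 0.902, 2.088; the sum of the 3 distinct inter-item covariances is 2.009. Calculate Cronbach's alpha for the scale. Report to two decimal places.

α = 0.72

Σσ²ᵢ = 1.350 + 0.902 + 2.088 = 4.340
Sum of distinct covariances = 2.009
σ²_T = Σσ²ᵢ + 2·Σcov = 4.340 + 2 × 2.009 = 8.358
α = (3/2)·(1 − 4.340/8.358) = 0.72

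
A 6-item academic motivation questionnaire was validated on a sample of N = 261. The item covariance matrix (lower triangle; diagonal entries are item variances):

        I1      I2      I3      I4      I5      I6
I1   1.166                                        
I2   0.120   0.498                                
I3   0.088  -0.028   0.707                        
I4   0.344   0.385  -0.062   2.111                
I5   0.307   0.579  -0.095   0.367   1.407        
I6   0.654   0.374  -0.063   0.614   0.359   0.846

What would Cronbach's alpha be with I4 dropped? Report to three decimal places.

Remaining items: I1, I2, I3, I5, I6 (k = 5).
ΣVar(i) = 1.166 + 0.498 + 0.707 + 1.407 + 0.846 = 4.624
σ²_total = 4.624 + 2 × 2.295 = 9.214
α (item deleted) = (5/4)·(1 − 4.624/9.214) = 0.623

α = 0.623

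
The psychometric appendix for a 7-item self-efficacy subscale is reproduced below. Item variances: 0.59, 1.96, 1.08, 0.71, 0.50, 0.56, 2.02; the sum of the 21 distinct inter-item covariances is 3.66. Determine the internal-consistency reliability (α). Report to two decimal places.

α = 0.58

Σσᵢ² = 0.59 + 1.96 + 1.08 + 0.71 + 0.50 + 0.56 + 2.02 = 7.42
Sum of distinct covariances = 3.66
σ²_T = Σσᵢ² + 2·Σcov = 7.42 + 2 × 3.66 = 14.74
α = (7/6)·(1 − 7.42/14.74) = 0.58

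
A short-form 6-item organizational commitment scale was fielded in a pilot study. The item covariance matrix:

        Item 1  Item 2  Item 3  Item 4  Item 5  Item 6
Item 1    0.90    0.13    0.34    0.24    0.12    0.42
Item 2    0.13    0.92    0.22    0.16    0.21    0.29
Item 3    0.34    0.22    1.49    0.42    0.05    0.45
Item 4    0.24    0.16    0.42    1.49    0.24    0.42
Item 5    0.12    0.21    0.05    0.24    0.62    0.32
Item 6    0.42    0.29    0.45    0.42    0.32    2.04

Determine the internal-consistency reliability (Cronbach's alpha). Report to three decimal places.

ΣVar(i) = 0.90 + 0.92 + 1.49 + 1.49 + 0.62 + 2.04 = 7.46
Σ_{i<j} σ_ij = 4.03
total variance = 7.46 + 2 × 4.03 = 15.52
α = (k/(k−1))·(1 − ΣVar(i)/total variance) = (6/5)·(1 − 7.46/15.52) = 0.623

α = 0.623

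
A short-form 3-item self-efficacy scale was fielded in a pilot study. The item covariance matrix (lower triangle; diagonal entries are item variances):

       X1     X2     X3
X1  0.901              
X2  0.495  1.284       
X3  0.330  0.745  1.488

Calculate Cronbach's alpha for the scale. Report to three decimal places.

α = 0.691

ΣVar(i) = 0.901 + 1.284 + 1.488 = 3.673
Σ_{i<j} σ_ij = 1.570
σ²_T = 3.673 + 2 × 1.570 = 6.813
α = (k/(k−1))·(1 − ΣVar(i)/σ²_T) = (3/2)·(1 − 3.673/6.813) = 0.691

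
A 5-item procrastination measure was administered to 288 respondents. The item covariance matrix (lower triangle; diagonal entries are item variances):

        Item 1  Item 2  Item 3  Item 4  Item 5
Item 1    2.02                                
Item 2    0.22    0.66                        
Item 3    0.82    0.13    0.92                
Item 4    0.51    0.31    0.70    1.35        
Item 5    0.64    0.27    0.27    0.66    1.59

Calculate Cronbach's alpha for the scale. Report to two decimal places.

sum of item variances = 2.02 + 0.66 + 0.92 + 1.35 + 1.59 = 6.54
Sum of the distinct covariances = 4.53
σ²_T = 6.54 + 2 × 4.53 = 15.60
α = (k/(k−1))·(1 − sum of item variances/σ²_T) = (5/4)·(1 − 6.54/15.60) = 0.73

α = 0.73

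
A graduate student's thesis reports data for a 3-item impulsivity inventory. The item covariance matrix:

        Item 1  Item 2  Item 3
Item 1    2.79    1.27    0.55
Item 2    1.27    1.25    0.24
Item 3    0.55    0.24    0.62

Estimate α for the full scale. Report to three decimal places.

α = 0.704

Σσᵢ² = 2.79 + 1.25 + 0.62 = 4.66
Σ_{i<j} σ_ij = 2.06
σ²_total = 4.66 + 2 × 2.06 = 8.78
α = (k/(k−1))·(1 − Σσᵢ²/σ²_total) = (3/2)·(1 − 4.66/8.78) = 0.704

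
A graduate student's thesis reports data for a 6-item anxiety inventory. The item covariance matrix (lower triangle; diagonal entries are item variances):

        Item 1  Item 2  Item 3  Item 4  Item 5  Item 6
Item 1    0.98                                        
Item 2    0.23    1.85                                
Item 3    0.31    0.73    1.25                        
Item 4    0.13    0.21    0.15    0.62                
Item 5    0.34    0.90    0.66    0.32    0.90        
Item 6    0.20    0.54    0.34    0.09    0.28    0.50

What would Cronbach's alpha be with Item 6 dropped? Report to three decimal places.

Remaining items: Item 1, Item 2, Item 3, Item 4, Item 5 (k = 5).
ΣVar(i) = 0.98 + 1.85 + 1.25 + 0.62 + 0.90 = 5.60
total variance = 5.60 + 2 × 3.98 = 13.56
α (item deleted) = (5/4)·(1 − 5.60/13.56) = 0.734

Cronbach's alpha = 0.734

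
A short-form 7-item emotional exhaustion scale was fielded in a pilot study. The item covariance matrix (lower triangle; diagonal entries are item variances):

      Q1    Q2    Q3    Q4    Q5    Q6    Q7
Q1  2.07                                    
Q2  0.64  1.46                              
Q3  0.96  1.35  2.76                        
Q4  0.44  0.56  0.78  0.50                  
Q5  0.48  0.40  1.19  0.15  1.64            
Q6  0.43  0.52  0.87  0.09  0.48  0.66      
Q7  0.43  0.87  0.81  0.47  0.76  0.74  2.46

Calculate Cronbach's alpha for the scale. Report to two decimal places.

Cronbach's alpha = 0.82

Σσ²ᵢ = 2.07 + 1.46 + 2.76 + 0.50 + 1.64 + 0.66 + 2.46 = 11.55
Sum of off-diagonal covariances = 13.42
Var(T) = 11.55 + 2 × 13.42 = 38.39
α = (k/(k−1))·(1 − Σσ²ᵢ/Var(T)) = (7/6)·(1 − 11.55/38.39) = 0.82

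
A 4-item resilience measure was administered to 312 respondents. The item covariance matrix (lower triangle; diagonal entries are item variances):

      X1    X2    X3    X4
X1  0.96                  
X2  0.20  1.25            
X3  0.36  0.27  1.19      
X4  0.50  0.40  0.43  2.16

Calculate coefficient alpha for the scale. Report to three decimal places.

α = 0.583

ΣVar(i) = 0.96 + 1.25 + 1.19 + 2.16 = 5.56
Σ_{i<j} σ_ij = 2.16
σ²_total = 5.56 + 2 × 2.16 = 9.88
α = (k/(k−1))·(1 − ΣVar(i)/σ²_total) = (4/3)·(1 − 5.56/9.88) = 0.583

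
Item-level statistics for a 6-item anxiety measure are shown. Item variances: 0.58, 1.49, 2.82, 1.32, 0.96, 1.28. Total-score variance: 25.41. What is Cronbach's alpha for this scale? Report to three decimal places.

ΣVar(i) = 0.58 + 1.49 + 2.82 + 1.32 + 0.96 + 1.28 = 8.45
α = (k/(k−1))·(1 − ΣVar(i)/σ²_total) = (6/5)·(1 − 8.45/25.41) = 0.801

Cronbach's alpha = 0.801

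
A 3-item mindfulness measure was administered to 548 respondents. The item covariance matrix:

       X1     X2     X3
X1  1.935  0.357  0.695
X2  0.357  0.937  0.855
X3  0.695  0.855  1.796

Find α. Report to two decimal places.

α = 0.67

Σσᵢ² = 1.935 + 0.937 + 1.796 = 4.668
Σ_{i<j} σ_ij = 1.907
Var(T) = 4.668 + 2 × 1.907 = 8.482
α = (k/(k−1))·(1 − Σσᵢ²/Var(T)) = (3/2)·(1 − 4.668/8.482) = 0.67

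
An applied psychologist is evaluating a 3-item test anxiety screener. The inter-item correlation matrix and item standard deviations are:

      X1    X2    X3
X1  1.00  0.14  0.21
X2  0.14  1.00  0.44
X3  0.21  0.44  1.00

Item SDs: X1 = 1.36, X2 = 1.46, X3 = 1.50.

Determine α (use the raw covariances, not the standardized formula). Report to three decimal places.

Σσ²ᵢ = 1.36² + 1.46² + 1.50² = 6.2312
Covariances σ_ij = r_ij · s_i · s_j:
  σ(X1,X2) = 0.14 × 1.36 × 1.46 = 0.2780
  σ(X1,X3) = 0.21 × 1.36 × 1.50 = 0.4284
  σ(X2,X3) = 0.44 × 1.46 × 1.50 = 0.9636
σ²_T = Σσ²ᵢ + 2·Σσ_ij = 6.2312 + 2 × 1.6700 = 9.5712
α = (3/2)·(1 − 6.2312/9.5712) = 0.523

α = 0.523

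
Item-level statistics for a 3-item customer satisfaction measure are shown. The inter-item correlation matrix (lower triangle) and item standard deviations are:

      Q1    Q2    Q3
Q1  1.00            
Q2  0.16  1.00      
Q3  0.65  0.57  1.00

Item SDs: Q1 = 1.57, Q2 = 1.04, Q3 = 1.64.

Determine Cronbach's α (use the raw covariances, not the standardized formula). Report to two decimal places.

Σσ²ᵢ = 1.57² + 1.04² + 1.64² = 6.2361
Covariances σ_ij = r_ij · s_i · s_j:
  σ(Q1,Q2) = 0.16 × 1.57 × 1.04 = 0.2612
  σ(Q1,Q3) = 0.65 × 1.57 × 1.64 = 1.6736
  σ(Q2,Q3) = 0.57 × 1.04 × 1.64 = 0.9722
σ²_T = Σσ²ᵢ + 2·Σσ_ij = 6.2361 + 2 × 2.9070 = 12.0501
α = (3/2)·(1 − 6.2361/12.0501) = 0.72

α = 0.72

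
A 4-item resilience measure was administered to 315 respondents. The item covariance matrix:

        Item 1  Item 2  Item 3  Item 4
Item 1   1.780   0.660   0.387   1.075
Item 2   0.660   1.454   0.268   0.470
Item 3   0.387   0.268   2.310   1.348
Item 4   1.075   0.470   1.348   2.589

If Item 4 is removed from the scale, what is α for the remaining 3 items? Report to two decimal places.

Remaining items: Item 1, Item 2, Item 3 (k = 3).
sum of item variances = 1.780 + 1.454 + 2.310 = 5.544
Var(T) = 5.544 + 2 × 1.315 = 8.174
α (item deleted) = (3/2)·(1 − 5.544/8.174) = 0.48

α = 0.48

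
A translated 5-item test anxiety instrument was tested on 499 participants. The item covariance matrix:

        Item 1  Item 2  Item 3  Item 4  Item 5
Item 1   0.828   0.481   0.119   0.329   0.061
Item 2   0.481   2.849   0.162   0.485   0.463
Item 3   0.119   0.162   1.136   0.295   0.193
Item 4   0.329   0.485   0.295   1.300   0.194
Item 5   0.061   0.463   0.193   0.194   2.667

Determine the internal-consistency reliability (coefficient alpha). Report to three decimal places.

coefficient alpha = 0.485

sum of item variances = 0.828 + 2.849 + 1.136 + 1.300 + 2.667 = 8.780
Σ_{i<j} σ_ij = 2.782
σ²_T = 8.780 + 2 × 2.782 = 14.344
α = (k/(k−1))·(1 − sum of item variances/σ²_T) = (5/4)·(1 − 8.780/14.344) = 0.485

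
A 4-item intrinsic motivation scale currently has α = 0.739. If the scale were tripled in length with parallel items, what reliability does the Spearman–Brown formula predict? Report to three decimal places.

predicted reliability = 0.895

Length factor m = 3
α' = m·α / (1 + (m−1)·α)
   = 3 × 0.739 / (1 + (3 − 1) × 0.739)
   = 2.2170 / 2.4780 = 0.895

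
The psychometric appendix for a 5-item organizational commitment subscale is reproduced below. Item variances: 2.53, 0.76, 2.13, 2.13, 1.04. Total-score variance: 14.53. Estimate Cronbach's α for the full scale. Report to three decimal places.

Σσᵢ² = 2.53 + 0.76 + 2.13 + 2.13 + 1.04 = 8.59
α = (k/(k−1))·(1 − Σσᵢ²/σ²_T) = (5/4)·(1 − 8.59/14.53) = 0.511

Cronbach's α = 0.511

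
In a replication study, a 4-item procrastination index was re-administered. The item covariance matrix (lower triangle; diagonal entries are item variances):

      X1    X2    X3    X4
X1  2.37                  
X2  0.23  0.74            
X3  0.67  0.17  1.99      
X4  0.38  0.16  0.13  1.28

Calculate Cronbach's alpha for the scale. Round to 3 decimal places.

Σσᵢ² = 2.37 + 0.74 + 1.99 + 1.28 = 6.38
Σ_{i<j} σ_ij = 1.74
total variance = 6.38 + 2 × 1.74 = 9.86
α = (k/(k−1))·(1 − Σσᵢ²/total variance) = (4/3)·(1 − 6.38/9.86) = 0.471

α = 0.471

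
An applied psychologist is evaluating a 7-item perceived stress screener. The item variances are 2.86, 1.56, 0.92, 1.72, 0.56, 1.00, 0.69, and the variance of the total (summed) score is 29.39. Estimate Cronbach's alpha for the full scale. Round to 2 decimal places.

Σσᵢ² = 2.86 + 1.56 + 0.92 + 1.72 + 0.56 + 1.00 + 0.69 = 9.31
α = (k/(k−1))·(1 − Σσᵢ²/total variance) = (7/6)·(1 − 9.31/29.39) = 0.80

α = 0.80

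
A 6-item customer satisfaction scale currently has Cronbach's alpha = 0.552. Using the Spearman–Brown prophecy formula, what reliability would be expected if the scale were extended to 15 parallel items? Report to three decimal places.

predicted reliability = 0.755

Length factor m = 15/6 = 2.5000
α' = m·α / (1 + (m−1)·α)
   = 15/6 × 0.552 / (1 + (15/6 − 1) × 0.552)
   = 1.3800 / 1.8280 = 0.755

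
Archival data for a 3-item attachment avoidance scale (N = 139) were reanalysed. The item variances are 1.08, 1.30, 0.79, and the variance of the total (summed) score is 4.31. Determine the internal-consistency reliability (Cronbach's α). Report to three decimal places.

ΣVar(i) = 1.08 + 1.30 + 0.79 = 3.17
α = (k/(k−1))·(1 − ΣVar(i)/σ²_total) = (3/2)·(1 − 3.17/4.31) = 0.397

α = 0.397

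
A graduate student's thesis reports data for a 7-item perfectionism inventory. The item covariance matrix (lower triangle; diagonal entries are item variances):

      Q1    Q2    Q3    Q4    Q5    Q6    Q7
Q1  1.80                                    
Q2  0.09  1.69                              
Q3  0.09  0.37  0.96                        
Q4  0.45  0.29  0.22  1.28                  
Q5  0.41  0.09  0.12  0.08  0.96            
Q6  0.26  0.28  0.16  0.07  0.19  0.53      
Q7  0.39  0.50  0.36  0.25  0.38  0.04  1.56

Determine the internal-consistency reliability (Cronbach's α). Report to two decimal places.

sum of item variances = 1.80 + 1.69 + 0.96 + 1.28 + 0.96 + 0.53 + 1.56 = 8.78
Sum of off-diagonal covariances = 5.09
σ²_T = 8.78 + 2 × 5.09 = 18.96
α = (k/(k−1))·(1 − sum of item variances/σ²_T) = (7/6)·(1 − 8.78/18.96) = 0.63

α = 0.63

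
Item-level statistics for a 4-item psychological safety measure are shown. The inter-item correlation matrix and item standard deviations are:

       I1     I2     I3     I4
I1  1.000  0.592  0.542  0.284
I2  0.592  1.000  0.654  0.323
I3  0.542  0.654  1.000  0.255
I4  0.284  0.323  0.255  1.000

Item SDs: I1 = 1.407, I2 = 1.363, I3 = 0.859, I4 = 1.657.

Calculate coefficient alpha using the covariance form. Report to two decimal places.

Σσ²ᵢ = 1.407² + 1.363² + 0.859² + 1.657² = 7.3209
Covariances σ_ij = r_ij · s_i · s_j:
  σ(I1,I2) = 0.592 × 1.407 × 1.363 = 1.1353
  σ(I1,I3) = 0.542 × 1.407 × 0.859 = 0.6551
  σ(I1,I4) = 0.284 × 1.407 × 1.657 = 0.6621
  σ(I2,I3) = 0.654 × 1.363 × 0.859 = 0.7657
  σ(I2,I4) = 0.323 × 1.363 × 1.657 = 0.7295
  σ(I3,I4) = 0.255 × 0.859 × 1.657 = 0.3630
σ²_T = Σσ²ᵢ + 2·Σσ_ij = 7.3209 + 2 × 4.3107 = 15.9423
α = (4/3)·(1 − 7.3209/15.9423) = 0.72

coefficient alpha = 0.72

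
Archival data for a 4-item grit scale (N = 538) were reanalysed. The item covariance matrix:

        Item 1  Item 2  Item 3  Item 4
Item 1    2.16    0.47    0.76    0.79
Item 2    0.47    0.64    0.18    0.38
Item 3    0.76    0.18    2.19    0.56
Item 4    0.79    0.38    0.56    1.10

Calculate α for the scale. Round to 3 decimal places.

α = 0.677

Σσ²ᵢ = 2.16 + 0.64 + 2.19 + 1.10 = 6.09
Sum of the distinct covariances = 3.14
Var(T) = 6.09 + 2 × 3.14 = 12.37
α = (k/(k−1))·(1 − Σσ²ᵢ/Var(T)) = (4/3)·(1 − 6.09/12.37) = 0.677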